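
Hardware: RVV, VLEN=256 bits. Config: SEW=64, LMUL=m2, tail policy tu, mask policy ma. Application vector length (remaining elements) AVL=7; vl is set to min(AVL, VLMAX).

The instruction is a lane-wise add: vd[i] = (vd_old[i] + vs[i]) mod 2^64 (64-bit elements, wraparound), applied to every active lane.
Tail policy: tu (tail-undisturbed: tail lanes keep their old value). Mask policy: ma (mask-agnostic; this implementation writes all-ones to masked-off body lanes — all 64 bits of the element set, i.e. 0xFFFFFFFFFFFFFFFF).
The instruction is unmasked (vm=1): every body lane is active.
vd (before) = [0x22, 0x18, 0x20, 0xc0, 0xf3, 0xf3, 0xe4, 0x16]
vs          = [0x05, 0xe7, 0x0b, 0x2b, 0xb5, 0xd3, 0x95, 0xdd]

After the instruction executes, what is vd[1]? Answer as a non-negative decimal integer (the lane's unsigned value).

VLMAX = VLEN×LMUL/SEW = 256×2/64 = 8
vl = min(AVL, VLMAX) = min(7, 8) = 7
[0] add(0x22,0x05) = 0x27
[1] add(0x18,0xe7) = 0xff
[2] add(0x20,0x0b) = 0x2b
[3] add(0xc0,0x2b) = 0xeb
[4] add(0xf3,0xb5) = 0x1a8
[5] add(0xf3,0xd3) = 0x1c6
[6] add(0xe4,0x95) = 0x179
[7] tail/keep = 0x16

vd[1] = 255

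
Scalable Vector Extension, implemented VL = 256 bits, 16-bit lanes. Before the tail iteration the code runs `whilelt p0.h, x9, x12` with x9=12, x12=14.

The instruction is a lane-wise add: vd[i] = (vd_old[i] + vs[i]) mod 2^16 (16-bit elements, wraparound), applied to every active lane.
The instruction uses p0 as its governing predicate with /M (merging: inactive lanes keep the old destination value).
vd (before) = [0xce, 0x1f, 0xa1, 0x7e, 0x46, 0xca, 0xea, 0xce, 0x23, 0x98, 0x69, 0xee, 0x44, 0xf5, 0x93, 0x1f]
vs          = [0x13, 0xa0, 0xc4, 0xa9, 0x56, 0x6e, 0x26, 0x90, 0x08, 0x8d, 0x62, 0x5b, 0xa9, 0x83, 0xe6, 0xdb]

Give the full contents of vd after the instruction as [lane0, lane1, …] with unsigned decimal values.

lane count: 256 div 16 = 16
whilelt: lane j active iff 12+j < 14 → j < 2 → 2 active
lane  0: add(0xce,0x13) ⇒ 0xe1
lane  1: add(0x1f,0xa0) ⇒ 0xbf
lane  2: tail/keep ⇒ 0xa1
lane  3: tail/keep ⇒ 0x7e
lane  4: tail/keep ⇒ 0x46
lane  5: tail/keep ⇒ 0xca
lane  6: tail/keep ⇒ 0xea
lane  7: tail/keep ⇒ 0xce
lane  8: tail/keep ⇒ 0x23
lane  9: tail/keep ⇒ 0x98
lane 10: tail/keep ⇒ 0x69
lane 11: tail/keep ⇒ 0xee
lane 12: tail/keep ⇒ 0x44
lane 13: tail/keep ⇒ 0xf5
lane 14: tail/keep ⇒ 0x93
lane 15: tail/keep ⇒ 0x1f

vd = [225, 191, 161, 126, 70, 202, 234, 206, 35, 152, 105, 238, 68, 245, 147, 31]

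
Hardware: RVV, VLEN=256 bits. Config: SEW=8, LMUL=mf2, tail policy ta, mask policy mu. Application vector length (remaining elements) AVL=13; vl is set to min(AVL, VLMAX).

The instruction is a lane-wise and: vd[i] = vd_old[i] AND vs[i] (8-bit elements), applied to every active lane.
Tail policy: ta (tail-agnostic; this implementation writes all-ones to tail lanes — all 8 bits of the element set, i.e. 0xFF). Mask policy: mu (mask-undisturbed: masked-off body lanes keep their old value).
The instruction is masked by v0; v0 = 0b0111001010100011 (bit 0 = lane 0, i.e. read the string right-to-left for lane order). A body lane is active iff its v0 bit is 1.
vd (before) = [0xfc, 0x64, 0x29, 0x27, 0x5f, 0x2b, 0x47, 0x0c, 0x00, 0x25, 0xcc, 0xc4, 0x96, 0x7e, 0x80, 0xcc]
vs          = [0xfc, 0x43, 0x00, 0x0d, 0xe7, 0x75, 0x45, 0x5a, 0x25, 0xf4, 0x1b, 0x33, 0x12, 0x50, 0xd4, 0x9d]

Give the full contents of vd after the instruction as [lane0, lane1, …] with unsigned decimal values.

lanes per group: 256·1/2/8 = 16
AVL=13 ≤ VLMAX=16, so vl = 13
  i=0: and(0xfc,0xfc) → 252
  i=1: and(0x64,0x43) → 64
  i=2: mask-off/keep → 41
  i=3: mask-off/keep → 39
  i=4: mask-off/keep → 95
  i=5: and(0x2b,0x75) → 33
  i=6: mask-off/keep → 71
  i=7: and(0x0c,0x5a) → 8
  i=8: mask-off/keep → 0
  i=9: and(0x25,0xf4) → 36
  i=10: mask-off/keep → 204
  i=11: mask-off/keep → 196
  i=12: and(0x96,0x12) → 18
  i=13: tail/ones → 255
  i=14: tail/ones → 255
  i=15: tail/ones → 255

vd = [252, 64, 41, 39, 95, 33, 71, 8, 0, 36, 204, 196, 18, 255, 255, 255]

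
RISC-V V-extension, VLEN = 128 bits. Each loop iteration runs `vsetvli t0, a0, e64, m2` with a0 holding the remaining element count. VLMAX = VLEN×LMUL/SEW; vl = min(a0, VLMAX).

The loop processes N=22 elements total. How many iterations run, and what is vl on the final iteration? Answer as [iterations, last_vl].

[iterations, last_vl] = [6, 2]

VLMAX = VLEN×LMUL/SEW = 128×2/64 = 4
iterations = ceil(22/4) = 6; final-pass vl = 2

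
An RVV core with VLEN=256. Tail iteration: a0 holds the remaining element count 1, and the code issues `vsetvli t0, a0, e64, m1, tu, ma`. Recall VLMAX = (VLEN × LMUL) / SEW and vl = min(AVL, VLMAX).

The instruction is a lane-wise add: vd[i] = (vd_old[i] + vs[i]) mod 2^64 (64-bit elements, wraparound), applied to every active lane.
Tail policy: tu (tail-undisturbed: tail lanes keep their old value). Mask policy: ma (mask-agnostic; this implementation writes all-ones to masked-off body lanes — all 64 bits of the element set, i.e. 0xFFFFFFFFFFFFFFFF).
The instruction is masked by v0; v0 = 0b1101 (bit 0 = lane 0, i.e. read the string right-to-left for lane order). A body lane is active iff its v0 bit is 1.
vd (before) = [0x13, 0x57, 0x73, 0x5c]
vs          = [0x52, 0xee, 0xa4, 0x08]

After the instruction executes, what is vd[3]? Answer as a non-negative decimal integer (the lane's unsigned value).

lanes per group: 256·1/64 = 4
vl ← min(1, 4) = 1
  i=0: add(0x13,0x52) → 101
  i=1: tail/keep → 87
  i=2: tail/keep → 115
  i=3: tail/keep → 92

vd[3] = 92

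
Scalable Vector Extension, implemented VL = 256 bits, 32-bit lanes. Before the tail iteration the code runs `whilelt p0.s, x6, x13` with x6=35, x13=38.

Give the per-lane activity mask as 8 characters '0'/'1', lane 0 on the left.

predicate = 11100000

256-bit reg / 32-bit elem → 8 lanes
whilelt: lane j active iff 35+j < 38 → j < 3 → 3 active
bits (lane 0 leftmost): 11100000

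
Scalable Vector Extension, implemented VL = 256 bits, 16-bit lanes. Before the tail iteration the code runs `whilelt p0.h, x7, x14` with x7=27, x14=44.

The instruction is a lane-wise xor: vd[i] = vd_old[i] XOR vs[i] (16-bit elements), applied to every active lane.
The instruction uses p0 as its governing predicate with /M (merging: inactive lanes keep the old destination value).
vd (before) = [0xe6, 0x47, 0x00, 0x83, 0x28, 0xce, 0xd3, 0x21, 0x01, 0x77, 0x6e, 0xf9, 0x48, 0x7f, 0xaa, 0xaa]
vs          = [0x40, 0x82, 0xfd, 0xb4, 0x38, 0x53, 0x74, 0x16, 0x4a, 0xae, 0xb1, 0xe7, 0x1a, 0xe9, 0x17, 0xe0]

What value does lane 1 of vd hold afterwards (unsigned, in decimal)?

vd[1] = 197

register lanes = 256/16 = 16
whilelt: lane j active iff 27+j < 44 → j < 17 → 16 active
lane  0: xor(0xe6,0x40) ⇒ 0xa6
lane  1: xor(0x47,0x82) ⇒ 0xc5
lane  2: xor(0x00,0xfd) ⇒ 0xfd
lane  3: xor(0x83,0xb4) ⇒ 0x37
lane  4: xor(0x28,0x38) ⇒ 0x10
lane  5: xor(0xce,0x53) ⇒ 0x9d
lane  6: xor(0xd3,0x74) ⇒ 0xa7
lane  7: xor(0x21,0x16) ⇒ 0x37
lane  8: xor(0x01,0x4a) ⇒ 0x4b
lane  9: xor(0x77,0xae) ⇒ 0xd9
lane 10: xor(0x6e,0xb1) ⇒ 0xdf
lane 11: xor(0xf9,0xe7) ⇒ 0x1e
lane 12: xor(0x48,0x1a) ⇒ 0x52
lane 13: xor(0x7f,0xe9) ⇒ 0x96
lane 14: xor(0xaa,0x17) ⇒ 0xbd
lane 15: xor(0xaa,0xe0) ⇒ 0x4a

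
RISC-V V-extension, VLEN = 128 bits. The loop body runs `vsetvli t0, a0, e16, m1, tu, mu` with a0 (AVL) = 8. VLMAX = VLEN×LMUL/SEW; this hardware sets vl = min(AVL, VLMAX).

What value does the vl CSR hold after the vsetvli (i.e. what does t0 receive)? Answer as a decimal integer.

VLMAX = (128 × 1) / 16 = 8 lanes
AVL=8 ≤ VLMAX=8, so vl = 8

vl = 8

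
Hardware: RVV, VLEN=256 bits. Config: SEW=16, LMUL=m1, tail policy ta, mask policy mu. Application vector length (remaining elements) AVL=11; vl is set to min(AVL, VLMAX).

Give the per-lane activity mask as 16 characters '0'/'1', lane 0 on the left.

predicate = 1111111111100000

lanes per group: 256·1/16 = 16
AVL=11 ≤ VLMAX=16, so vl = 11
bits (lane 0 leftmost): 1111111111100000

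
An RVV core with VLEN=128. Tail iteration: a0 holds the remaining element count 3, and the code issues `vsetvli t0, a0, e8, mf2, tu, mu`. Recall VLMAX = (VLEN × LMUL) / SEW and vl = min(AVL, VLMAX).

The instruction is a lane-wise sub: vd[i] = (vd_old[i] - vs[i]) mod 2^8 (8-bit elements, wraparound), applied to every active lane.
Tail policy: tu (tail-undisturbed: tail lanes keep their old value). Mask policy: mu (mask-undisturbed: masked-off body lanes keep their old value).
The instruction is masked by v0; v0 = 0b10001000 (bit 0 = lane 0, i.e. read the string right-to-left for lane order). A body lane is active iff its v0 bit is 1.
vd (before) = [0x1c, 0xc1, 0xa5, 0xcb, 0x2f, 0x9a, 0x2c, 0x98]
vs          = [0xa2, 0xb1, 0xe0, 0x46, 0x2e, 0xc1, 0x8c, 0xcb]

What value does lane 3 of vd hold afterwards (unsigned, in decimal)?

vd[3] = 203

VLMAX = VLEN×LMUL/SEW = 128×1/2/8 = 8
vl = min(AVL, VLMAX) = min(3, 8) = 3
lane  0: mask-off/keep ⇒ 0x1c
lane  1: mask-off/keep ⇒ 0xc1
lane  2: mask-off/keep ⇒ 0xa5
lane  3: tail/keep ⇒ 0xcb
lane  4: tail/keep ⇒ 0x2f
lane  5: tail/keep ⇒ 0x9a
lane  6: tail/keep ⇒ 0x2c
lane  7: tail/keep ⇒ 0x98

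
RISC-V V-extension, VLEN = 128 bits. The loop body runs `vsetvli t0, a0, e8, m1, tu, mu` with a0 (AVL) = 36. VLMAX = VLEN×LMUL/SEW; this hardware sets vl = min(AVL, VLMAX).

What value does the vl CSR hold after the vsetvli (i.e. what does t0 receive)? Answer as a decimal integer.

vl = 16

VLMAX = VLEN×LMUL/SEW = 128×1/8 = 16
vl = min(AVL, VLMAX) = min(36, 16) = 16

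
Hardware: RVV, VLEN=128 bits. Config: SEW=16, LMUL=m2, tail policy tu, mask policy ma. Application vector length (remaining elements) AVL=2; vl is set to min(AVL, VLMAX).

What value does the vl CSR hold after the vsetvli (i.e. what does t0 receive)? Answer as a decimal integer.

vl = 2

VLMAX = VLEN×LMUL/SEW = 128×2/16 = 16
AVL=2 ≤ VLMAX=16, so vl = 2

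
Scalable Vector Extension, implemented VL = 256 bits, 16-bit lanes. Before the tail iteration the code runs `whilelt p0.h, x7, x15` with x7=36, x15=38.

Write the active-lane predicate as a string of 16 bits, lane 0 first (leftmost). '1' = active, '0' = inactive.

predicate = 1100000000000000

register lanes = 256/16 = 16
p0[j] = (36+j < 38); true for j=0..1 → 2 lanes set
bits (lane 0 leftmost): 1100000000000000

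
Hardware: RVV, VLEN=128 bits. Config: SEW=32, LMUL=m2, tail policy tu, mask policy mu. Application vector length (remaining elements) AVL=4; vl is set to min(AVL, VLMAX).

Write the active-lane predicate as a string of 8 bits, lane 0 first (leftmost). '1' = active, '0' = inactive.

VLMAX = VLEN×LMUL/SEW = 128×2/32 = 8
AVL=4 ≤ VLMAX=8, so vl = 4
bits (lane 0 leftmost): 11110000

predicate = 11110000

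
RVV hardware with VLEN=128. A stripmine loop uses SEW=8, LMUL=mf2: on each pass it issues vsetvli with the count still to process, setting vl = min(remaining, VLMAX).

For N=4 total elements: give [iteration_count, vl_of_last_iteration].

[iterations, last_vl] = [1, 4]

lanes per group: 128·1/2/8 = 8
4 elements at 8/iter → 1 passes, remainder 4 on the last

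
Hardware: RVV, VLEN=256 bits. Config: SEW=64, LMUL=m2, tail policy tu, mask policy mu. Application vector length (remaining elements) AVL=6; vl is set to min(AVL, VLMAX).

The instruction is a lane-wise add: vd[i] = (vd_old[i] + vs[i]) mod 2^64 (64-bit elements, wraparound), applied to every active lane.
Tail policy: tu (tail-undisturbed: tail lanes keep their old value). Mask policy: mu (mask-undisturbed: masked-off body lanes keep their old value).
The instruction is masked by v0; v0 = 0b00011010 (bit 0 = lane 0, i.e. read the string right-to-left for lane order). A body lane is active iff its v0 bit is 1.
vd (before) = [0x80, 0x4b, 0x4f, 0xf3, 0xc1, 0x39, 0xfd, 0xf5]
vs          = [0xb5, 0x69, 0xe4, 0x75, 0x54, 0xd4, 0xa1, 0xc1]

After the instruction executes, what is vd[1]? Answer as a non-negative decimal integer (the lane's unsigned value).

lanes per group: 256·2/64 = 8
AVL=6 ≤ VLMAX=8, so vl = 6
[0] mask-off/keep = 0x80
[1] add(0x4b,0x69) = 0xb4
[2] mask-off/keep = 0x4f
[3] add(0xf3,0x75) = 0x168
[4] add(0xc1,0x54) = 0x115
[5] mask-off/keep = 0x39
[6] tail/keep = 0xfd
[7] tail/keep = 0xf5

vd[1] = 180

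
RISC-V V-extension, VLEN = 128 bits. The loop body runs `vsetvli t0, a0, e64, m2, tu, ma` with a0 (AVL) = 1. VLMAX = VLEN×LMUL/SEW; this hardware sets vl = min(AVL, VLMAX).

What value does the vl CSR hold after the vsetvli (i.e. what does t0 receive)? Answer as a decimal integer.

VLMAX = VLEN×LMUL/SEW = 128×2/64 = 4
vl = min(AVL, VLMAX) = min(1, 4) = 1

vl = 1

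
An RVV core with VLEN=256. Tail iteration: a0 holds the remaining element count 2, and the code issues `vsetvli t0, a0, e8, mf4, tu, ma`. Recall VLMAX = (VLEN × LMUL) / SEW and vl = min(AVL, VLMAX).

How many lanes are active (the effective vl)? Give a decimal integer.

VLMAX = VLEN×LMUL/SEW = 256×1/4/8 = 8
vl = min(AVL, VLMAX) = min(2, 8) = 2

vl = 2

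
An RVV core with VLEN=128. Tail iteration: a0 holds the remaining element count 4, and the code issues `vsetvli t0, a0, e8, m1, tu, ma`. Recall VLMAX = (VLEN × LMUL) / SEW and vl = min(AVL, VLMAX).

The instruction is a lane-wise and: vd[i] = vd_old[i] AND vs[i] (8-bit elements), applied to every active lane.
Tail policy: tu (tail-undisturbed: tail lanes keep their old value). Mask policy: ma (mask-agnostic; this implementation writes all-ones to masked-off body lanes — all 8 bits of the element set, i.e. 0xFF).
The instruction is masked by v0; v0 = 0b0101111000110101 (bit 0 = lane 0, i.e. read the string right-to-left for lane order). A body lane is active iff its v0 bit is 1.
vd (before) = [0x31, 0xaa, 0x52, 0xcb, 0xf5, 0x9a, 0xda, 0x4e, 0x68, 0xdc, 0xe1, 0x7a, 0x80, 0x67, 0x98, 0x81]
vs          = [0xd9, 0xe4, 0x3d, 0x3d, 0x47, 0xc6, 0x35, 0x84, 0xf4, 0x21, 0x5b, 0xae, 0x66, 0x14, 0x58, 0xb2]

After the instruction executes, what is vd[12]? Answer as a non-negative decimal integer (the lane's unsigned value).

vd[12] = 128

lanes per group: 128·1/8 = 16
vl ← min(4, 16) = 4
  i=0: and(0x31,0xd9) → 17
  i=1: mask-off/ones → 255
  i=2: and(0x52,0x3d) → 16
  i=3: mask-off/ones → 255
  i=4: tail/keep → 245
  i=5: tail/keep → 154
  i=6: tail/keep → 218
  i=7: tail/keep → 78
  i=8: tail/keep → 104
  i=9: tail/keep → 220
  i=10: tail/keep → 225
  i=11: tail/keep → 122
  i=12: tail/keep → 128
  i=13: tail/keep → 103
  i=14: tail/keep → 152
  i=15: tail/keep → 129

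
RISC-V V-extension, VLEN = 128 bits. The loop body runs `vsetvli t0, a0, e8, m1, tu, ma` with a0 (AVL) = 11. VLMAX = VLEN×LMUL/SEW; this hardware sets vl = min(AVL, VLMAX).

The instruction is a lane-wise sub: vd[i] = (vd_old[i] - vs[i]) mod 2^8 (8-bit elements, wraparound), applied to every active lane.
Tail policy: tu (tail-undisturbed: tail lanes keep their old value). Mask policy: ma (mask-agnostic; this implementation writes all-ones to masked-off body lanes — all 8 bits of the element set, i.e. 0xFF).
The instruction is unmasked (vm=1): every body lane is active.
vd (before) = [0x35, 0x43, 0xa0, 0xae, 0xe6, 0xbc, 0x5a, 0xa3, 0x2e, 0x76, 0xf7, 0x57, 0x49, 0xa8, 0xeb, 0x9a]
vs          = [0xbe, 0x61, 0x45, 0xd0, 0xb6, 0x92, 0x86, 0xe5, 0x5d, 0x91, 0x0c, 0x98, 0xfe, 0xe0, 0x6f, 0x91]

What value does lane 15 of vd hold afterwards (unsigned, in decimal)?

vd[15] = 154

VLMAX = VLEN×LMUL/SEW = 128×1/8 = 16
AVL=11 ≤ VLMAX=16, so vl = 11
[0] sub(0x35,0xbe) = 0x77
[1] sub(0x43,0x61) = 0xe2
[2] sub(0xa0,0x45) = 0x5b
[3] sub(0xae,0xd0) = 0xde
[4] sub(0xe6,0xb6) = 0x30
[5] sub(0xbc,0x92) = 0x2a
[6] sub(0x5a,0x86) = 0xd4
[7] sub(0xa3,0xe5) = 0xbe
[8] sub(0x2e,0x5d) = 0xd1
[9] sub(0x76,0x91) = 0xe5
[10] sub(0xf7,0x0c) = 0xeb
[11] tail/keep = 0x57
[12] tail/keep = 0x49
[13] tail/keep = 0xa8
[14] tail/keep = 0xeb
[15] tail/keep = 0x9a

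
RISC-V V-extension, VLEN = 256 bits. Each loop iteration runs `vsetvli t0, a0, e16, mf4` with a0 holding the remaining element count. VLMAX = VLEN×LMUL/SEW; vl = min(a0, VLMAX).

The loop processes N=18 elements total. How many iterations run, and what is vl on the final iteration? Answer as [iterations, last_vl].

[iterations, last_vl] = [5, 2]

lanes per group: 256·1/4/16 = 4
18 elements at 4/iter → 5 passes, remainder 2 on the last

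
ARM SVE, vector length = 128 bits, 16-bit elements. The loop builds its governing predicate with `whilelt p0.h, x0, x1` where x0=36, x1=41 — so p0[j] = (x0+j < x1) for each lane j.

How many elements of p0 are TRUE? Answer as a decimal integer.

vl = 5

lane count: 128 div 16 = 8
p0[j] = (36+j < 41); true for j=0..4 → 5 lanes set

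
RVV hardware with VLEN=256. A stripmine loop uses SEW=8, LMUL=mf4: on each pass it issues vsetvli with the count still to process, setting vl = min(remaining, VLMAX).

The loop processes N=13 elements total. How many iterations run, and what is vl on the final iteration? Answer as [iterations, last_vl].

[iterations, last_vl] = [2, 5]

VLMAX = VLEN×LMUL/SEW = 256×1/4/8 = 8
N=13: ⌈13/8⌉ = 2 iters; last vl = 13 − 1×8 = 5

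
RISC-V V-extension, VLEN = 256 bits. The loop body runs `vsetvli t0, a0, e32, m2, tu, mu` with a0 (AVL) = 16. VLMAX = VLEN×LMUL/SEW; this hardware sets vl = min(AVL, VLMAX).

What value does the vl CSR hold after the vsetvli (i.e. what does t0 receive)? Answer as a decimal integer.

lanes per group: 256·2/32 = 16
vl = min(AVL, VLMAX) = min(16, 16) = 16

vl = 16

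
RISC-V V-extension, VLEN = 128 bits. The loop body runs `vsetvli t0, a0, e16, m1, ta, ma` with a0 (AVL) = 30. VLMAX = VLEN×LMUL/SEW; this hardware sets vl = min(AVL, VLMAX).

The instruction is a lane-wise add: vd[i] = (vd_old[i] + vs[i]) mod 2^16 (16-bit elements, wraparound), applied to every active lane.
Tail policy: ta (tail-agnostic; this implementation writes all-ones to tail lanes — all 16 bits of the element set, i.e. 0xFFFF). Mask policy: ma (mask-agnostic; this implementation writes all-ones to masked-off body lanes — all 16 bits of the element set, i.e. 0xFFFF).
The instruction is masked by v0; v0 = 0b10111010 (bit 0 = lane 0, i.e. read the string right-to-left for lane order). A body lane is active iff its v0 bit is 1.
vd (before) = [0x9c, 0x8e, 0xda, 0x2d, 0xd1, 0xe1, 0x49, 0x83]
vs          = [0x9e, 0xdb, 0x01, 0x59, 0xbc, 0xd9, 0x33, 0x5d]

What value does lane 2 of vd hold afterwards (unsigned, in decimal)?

lanes per group: 128·1/16 = 8
vl = min(AVL, VLMAX) = min(30, 8) = 8
  i=0: mask-off/ones → 65535
  i=1: add(0x8e,0xdb) → 361
  i=2: mask-off/ones → 65535
  i=3: add(0x2d,0x59) → 134
  i=4: add(0xd1,0xbc) → 397
  i=5: add(0xe1,0xd9) → 442
  i=6: mask-off/ones → 65535
  i=7: add(0x83,0x5d) → 224

vd[2] = 65535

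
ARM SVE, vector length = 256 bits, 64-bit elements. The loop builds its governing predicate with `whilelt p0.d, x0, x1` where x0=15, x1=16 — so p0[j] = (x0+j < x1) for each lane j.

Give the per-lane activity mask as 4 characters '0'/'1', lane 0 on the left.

predicate = 1000

lane count: 256 div 64 = 4
p0[j] = (15+j < 16); true for j=0..0 → 1 lanes set
bits (lane 0 leftmost): 1000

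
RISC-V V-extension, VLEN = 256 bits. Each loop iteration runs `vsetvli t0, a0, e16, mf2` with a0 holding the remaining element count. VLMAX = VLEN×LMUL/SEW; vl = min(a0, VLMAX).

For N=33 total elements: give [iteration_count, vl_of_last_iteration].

[iterations, last_vl] = [5, 1]

VLMAX = (256 × 1/2) / 16 = 8 lanes
N=33: ⌈33/8⌉ = 5 iters; last vl = 33 − 4×8 = 1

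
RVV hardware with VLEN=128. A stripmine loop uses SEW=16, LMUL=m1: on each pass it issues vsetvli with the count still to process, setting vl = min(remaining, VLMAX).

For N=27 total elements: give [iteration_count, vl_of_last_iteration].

[iterations, last_vl] = [4, 3]

VLMAX = (128 × 1) / 16 = 8 lanes
iterations = ceil(27/8) = 4; final-pass vl = 3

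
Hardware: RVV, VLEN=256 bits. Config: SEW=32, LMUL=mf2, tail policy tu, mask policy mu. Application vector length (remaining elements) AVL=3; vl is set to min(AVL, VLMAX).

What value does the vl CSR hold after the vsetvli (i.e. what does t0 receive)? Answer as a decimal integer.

lanes per group: 256·1/2/32 = 4
AVL=3 ≤ VLMAX=4, so vl = 3

vl = 3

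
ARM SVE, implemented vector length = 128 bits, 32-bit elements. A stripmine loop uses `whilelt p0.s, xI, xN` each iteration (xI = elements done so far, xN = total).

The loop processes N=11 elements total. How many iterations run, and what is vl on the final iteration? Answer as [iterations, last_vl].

register lanes = 128/32 = 4
iterations = ceil(11/4) = 3; final-pass vl = 3

[iterations, last_vl] = [3, 3]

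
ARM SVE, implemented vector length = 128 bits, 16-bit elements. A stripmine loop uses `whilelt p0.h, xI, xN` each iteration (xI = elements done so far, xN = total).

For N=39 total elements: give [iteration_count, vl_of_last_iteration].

128-bit reg / 16-bit elem → 8 lanes
iterations = ceil(39/8) = 5; final-pass vl = 7

[iterations, last_vl] = [5, 7]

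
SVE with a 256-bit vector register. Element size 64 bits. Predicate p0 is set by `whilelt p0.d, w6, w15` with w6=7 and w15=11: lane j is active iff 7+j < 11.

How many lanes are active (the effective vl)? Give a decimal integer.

vl = 4

register lanes = 256/64 = 4
active while 7+j < 11, i.e. j ∈ [0,4) capped at 4 ⇒ 4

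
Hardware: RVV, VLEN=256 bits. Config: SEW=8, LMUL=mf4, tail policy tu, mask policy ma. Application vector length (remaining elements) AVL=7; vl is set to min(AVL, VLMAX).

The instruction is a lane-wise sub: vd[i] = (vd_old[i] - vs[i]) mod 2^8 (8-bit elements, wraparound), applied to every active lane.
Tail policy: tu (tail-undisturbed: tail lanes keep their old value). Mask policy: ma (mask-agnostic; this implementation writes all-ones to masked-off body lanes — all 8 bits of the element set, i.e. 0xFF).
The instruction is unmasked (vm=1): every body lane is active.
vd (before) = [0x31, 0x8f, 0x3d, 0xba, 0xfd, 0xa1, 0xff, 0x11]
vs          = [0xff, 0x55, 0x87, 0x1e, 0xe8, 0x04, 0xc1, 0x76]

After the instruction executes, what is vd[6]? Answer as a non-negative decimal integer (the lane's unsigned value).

VLMAX = (256 × 1/4) / 8 = 8 lanes
vl = min(AVL, VLMAX) = min(7, 8) = 7
vd[0] sub(0x31,0xff) -> 0x32
vd[1] sub(0x8f,0x55) -> 0x3a
vd[2] sub(0x3d,0x87) -> 0xb6
vd[3] sub(0xba,0x1e) -> 0x9c
vd[4] sub(0xfd,0xe8) -> 0x15
vd[5] sub(0xa1,0x04) -> 0x9d
vd[6] sub(0xff,0xc1) -> 0x3e
vd[7] tail/keep -> 0x11

vd[6] = 62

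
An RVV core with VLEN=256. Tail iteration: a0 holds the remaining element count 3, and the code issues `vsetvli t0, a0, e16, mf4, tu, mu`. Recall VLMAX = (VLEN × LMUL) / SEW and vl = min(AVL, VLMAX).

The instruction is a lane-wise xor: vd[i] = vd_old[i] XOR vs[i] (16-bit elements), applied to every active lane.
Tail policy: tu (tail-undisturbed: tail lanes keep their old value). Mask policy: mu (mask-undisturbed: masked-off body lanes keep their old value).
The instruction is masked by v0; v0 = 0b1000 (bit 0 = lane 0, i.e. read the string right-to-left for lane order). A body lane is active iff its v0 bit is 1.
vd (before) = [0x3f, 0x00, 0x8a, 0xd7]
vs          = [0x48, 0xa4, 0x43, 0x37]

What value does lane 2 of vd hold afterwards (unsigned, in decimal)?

lanes per group: 256·1/4/16 = 4
vl = min(AVL, VLMAX) = min(3, 4) = 3
lane  0: mask-off/keep ⇒ 0x3f
lane  1: mask-off/keep ⇒ 0x00
lane  2: mask-off/keep ⇒ 0x8a
lane  3: tail/keep ⇒ 0xd7

vd[2] = 138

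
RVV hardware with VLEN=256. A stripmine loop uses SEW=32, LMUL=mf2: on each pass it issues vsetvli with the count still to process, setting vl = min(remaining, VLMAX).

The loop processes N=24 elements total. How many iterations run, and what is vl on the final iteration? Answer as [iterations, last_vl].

VLMAX = VLEN×LMUL/SEW = 256×1/2/32 = 4
N=24: ⌈24/4⌉ = 6 iters; last vl = 24 − 5×4 = 4

[iterations, last_vl] = [6, 4]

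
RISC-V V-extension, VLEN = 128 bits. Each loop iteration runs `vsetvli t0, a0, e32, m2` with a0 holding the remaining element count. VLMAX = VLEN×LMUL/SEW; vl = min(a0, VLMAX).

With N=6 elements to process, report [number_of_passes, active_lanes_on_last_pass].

VLMAX = (128 × 2) / 32 = 8 lanes
iterations = ceil(6/8) = 1; final-pass vl = 6

[iterations, last_vl] = [1, 6]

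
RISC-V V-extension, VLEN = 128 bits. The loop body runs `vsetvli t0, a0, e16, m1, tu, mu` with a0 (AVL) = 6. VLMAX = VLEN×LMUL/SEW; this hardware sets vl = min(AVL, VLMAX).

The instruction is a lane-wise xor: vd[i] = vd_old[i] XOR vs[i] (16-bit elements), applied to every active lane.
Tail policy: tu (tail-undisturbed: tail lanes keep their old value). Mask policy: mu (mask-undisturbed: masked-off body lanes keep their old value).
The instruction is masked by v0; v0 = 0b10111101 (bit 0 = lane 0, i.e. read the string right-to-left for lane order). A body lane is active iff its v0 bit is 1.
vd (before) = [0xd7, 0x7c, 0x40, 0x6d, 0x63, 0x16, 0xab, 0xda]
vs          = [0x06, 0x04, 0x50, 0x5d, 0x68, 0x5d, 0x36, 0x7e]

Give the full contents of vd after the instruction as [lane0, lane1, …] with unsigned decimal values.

vd = [209, 124, 16, 48, 11, 75, 171, 218]

VLMAX = (128 × 1) / 16 = 8 lanes
vl ← min(6, 8) = 6
lane  0: xor(0xd7,0x06) ⇒ 0xd1
lane  1: mask-off/keep ⇒ 0x7c
lane  2: xor(0x40,0x50) ⇒ 0x10
lane  3: xor(0x6d,0x5d) ⇒ 0x30
lane  4: xor(0x63,0x68) ⇒ 0x0b
lane  5: xor(0x16,0x5d) ⇒ 0x4b
lane  6: tail/keep ⇒ 0xab
lane  7: tail/keep ⇒ 0xda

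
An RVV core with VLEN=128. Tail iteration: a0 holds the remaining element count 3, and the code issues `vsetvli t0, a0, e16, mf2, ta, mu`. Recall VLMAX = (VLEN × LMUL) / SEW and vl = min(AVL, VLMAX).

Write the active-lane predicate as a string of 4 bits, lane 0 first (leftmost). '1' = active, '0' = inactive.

VLMAX = VLEN×LMUL/SEW = 128×1/2/16 = 4
vl ← min(3, 4) = 3
bits (lane 0 leftmost): 1110

predicate = 1110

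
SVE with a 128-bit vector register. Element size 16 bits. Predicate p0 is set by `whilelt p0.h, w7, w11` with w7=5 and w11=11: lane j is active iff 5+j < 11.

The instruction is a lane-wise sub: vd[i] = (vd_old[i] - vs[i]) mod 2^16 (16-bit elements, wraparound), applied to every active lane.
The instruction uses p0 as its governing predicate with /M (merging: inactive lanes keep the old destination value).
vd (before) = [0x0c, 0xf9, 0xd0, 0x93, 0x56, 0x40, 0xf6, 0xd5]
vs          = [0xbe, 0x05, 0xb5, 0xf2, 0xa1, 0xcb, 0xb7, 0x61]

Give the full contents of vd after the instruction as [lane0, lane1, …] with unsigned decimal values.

register lanes = 128/16 = 8
active while 5+j < 11, i.e. j ∈ [0,6) capped at 8 ⇒ 6
lane  0: sub(0x0c,0xbe) ⇒ 0xff4e
lane  1: sub(0xf9,0x05) ⇒ 0xf4
lane  2: sub(0xd0,0xb5) ⇒ 0x1b
lane  3: sub(0x93,0xf2) ⇒ 0xffa1
lane  4: sub(0x56,0xa1) ⇒ 0xffb5
lane  5: sub(0x40,0xcb) ⇒ 0xff75
lane  6: tail/keep ⇒ 0xf6
lane  7: tail/keep ⇒ 0xd5

vd = [65358, 244, 27, 65441, 65461, 65397, 246, 213]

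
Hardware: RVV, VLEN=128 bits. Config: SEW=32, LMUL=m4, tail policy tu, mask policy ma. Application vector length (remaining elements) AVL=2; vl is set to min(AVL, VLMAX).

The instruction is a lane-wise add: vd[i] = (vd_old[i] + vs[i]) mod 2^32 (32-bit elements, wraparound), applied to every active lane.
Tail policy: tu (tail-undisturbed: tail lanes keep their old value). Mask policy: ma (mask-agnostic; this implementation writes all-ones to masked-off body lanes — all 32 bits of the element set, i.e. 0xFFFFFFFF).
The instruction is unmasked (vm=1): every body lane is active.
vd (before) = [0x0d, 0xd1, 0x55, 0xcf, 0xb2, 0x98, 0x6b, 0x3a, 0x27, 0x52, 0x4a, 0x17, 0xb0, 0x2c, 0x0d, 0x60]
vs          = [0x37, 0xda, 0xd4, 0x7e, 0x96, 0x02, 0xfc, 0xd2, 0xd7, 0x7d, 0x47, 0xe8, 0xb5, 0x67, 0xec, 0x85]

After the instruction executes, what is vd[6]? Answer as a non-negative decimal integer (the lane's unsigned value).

vd[6] = 107

lanes per group: 128·4/32 = 16
AVL=2 ≤ VLMAX=16, so vl = 2
vd[0] add(0x0d,0x37) -> 0x44
vd[1] add(0xd1,0xda) -> 0x1ab
vd[2] tail/keep -> 0x55
vd[3] tail/keep -> 0xcf
vd[4] tail/keep -> 0xb2
vd[5] tail/keep -> 0x98
vd[6] tail/keep -> 0x6b
vd[7] tail/keep -> 0x3a
vd[8] tail/keep -> 0x27
vd[9] tail/keep -> 0x52
vd[10] tail/keep -> 0x4a
vd[11] tail/keep -> 0x17
vd[12] tail/keep -> 0xb0
vd[13] tail/keep -> 0x2c
vd[14] tail/keep -> 0x0d
vd[15] tail/keep -> 0x60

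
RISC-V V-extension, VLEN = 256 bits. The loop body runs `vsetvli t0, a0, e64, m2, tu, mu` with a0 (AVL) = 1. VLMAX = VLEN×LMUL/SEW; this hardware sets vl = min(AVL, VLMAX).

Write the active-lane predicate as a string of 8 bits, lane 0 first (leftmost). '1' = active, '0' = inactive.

VLMAX = (256 × 2) / 64 = 8 lanes
vl = min(AVL, VLMAX) = min(1, 8) = 1
bits (lane 0 leftmost): 10000000

predicate = 10000000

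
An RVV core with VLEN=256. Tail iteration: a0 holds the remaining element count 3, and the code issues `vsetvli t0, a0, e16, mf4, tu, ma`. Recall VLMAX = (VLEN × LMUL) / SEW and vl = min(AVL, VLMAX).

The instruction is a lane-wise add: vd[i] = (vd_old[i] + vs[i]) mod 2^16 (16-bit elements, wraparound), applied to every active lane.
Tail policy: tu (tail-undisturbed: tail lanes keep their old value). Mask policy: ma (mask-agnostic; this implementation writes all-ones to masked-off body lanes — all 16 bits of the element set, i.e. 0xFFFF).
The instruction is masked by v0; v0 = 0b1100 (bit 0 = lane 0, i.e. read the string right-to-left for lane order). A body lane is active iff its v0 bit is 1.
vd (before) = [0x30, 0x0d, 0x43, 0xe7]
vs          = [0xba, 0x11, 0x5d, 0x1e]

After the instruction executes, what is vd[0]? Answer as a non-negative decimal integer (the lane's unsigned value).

lanes per group: 256·1/4/16 = 4
vl = min(AVL, VLMAX) = min(3, 4) = 3
[0] mask-off/ones = 0xffff
[1] mask-off/ones = 0xffff
[2] add(0x43,0x5d) = 0xa0
[3] tail/keep = 0xe7

vd[0] = 65535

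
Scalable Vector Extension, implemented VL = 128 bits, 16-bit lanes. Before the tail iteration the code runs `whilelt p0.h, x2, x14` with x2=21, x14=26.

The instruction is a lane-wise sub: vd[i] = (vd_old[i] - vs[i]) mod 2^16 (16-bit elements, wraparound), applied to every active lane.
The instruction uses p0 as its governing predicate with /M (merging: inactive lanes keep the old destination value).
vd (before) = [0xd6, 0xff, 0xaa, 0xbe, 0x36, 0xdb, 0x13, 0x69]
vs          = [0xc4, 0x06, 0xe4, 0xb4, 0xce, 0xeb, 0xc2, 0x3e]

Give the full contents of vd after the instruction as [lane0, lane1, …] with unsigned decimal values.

vd = [18, 249, 65478, 10, 65384, 219, 19, 105]

128-bit reg / 16-bit elem → 8 lanes
active while 21+j < 26, i.e. j ∈ [0,5) capped at 8 ⇒ 5
  i=0: sub(0xd6,0xc4) → 18
  i=1: sub(0xff,0x06) → 249
  i=2: sub(0xaa,0xe4) → 65478
  i=3: sub(0xbe,0xb4) → 10
  i=4: sub(0x36,0xce) → 65384
  i=5: tail/keep → 219
  i=6: tail/keep → 19
  i=7: tail/keep → 105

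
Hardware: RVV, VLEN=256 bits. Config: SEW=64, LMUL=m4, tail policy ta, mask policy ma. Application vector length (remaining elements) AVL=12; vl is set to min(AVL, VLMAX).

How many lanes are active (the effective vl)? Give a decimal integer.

VLMAX = VLEN×LMUL/SEW = 256×4/64 = 16
vl ← min(12, 16) = 12

vl = 12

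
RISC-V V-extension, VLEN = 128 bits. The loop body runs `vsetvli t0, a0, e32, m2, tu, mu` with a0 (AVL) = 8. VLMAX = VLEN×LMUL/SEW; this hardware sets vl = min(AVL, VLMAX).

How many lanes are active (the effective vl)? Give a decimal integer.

vl = 8

VLMAX = (128 × 2) / 32 = 8 lanes
AVL=8 ≤ VLMAX=8, so vl = 8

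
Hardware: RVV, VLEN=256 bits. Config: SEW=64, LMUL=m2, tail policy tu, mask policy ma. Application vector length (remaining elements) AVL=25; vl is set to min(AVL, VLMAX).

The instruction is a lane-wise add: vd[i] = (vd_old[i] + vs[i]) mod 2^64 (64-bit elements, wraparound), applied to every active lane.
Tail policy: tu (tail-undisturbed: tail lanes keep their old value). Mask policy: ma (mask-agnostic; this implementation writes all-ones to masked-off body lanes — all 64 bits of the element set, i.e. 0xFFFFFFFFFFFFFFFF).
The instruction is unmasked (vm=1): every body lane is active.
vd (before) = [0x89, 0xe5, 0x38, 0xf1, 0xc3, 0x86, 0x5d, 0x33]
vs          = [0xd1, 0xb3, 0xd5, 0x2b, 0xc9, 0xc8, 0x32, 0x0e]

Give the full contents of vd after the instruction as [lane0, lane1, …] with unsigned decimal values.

vd = [346, 408, 269, 284, 396, 334, 143, 65]

lanes per group: 256·2/64 = 8
AVL=25 > VLMAX=8, so vl = 8
[0] add(0x89,0xd1) = 0x15a
[1] add(0xe5,0xb3) = 0x198
[2] add(0x38,0xd5) = 0x10d
[3] add(0xf1,0x2b) = 0x11c
[4] add(0xc3,0xc9) = 0x18c
[5] add(0x86,0xc8) = 0x14e
[6] add(0x5d,0x32) = 0x8f
[7] add(0x33,0x0e) = 0x41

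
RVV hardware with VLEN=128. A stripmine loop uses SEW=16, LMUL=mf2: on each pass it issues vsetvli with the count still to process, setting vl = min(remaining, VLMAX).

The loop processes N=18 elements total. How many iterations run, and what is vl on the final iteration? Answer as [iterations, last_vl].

[iterations, last_vl] = [5, 2]

VLMAX = (128 × 1/2) / 16 = 4 lanes
iterations = ceil(18/4) = 5; final-pass vl = 2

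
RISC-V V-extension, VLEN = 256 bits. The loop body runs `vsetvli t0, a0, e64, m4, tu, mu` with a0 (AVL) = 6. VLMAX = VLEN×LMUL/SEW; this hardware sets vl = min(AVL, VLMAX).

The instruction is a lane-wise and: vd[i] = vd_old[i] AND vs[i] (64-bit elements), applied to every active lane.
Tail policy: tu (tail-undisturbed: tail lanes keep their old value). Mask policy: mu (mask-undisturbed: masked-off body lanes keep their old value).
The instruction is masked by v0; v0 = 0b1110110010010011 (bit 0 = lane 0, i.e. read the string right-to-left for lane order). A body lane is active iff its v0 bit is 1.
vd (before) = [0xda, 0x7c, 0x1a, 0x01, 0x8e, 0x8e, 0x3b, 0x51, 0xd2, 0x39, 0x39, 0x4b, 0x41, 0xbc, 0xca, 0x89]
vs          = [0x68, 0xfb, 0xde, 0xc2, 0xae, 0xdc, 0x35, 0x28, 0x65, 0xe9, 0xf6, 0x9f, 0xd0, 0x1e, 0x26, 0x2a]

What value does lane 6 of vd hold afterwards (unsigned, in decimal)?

vd[6] = 59

VLMAX = (256 × 4) / 64 = 16 lanes
vl = min(AVL, VLMAX) = min(6, 16) = 6
[0] and(0xda,0x68) = 0x48
[1] and(0x7c,0xfb) = 0x78
[2] mask-off/keep = 0x1a
[3] mask-off/keep = 0x01
[4] and(0x8e,0xae) = 0x8e
[5] mask-off/keep = 0x8e
[6] tail/keep = 0x3b
[7] tail/keep = 0x51
[8] tail/keep = 0xd2
[9] tail/keep = 0x39
[10] tail/keep = 0x39
[11] tail/keep = 0x4b
[12] tail/keep = 0x41
[13] tail/keep = 0xbc
[14] tail/keep = 0xca
[15] tail/keep = 0x89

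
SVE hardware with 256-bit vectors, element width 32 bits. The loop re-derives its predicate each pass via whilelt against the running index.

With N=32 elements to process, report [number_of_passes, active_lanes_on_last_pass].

[iterations, last_vl] = [4, 8]

lane count: 256 div 32 = 8
N=32: ⌈32/8⌉ = 4 iters; last vl = 32 − 3×8 = 8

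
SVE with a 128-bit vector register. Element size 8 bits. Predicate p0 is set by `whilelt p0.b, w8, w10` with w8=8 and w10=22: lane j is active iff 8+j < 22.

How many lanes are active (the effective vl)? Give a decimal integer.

vl = 14

register lanes = 128/8 = 16
p0[j] = (8+j < 22); true for j=0..13 → 14 lanes set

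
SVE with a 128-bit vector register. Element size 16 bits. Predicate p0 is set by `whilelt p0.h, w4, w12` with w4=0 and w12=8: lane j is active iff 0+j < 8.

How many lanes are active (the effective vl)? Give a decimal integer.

vl = 8

128-bit reg / 16-bit elem → 8 lanes
whilelt: lane j active iff 0+j < 8 → j < 8 → 8 active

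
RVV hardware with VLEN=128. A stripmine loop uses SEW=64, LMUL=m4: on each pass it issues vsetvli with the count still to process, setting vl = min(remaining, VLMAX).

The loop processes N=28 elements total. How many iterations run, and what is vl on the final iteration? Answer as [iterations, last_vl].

lanes per group: 128·4/64 = 8
28 elements at 8/iter → 4 passes, remainder 4 on the last

[iterations, last_vl] = [4, 4]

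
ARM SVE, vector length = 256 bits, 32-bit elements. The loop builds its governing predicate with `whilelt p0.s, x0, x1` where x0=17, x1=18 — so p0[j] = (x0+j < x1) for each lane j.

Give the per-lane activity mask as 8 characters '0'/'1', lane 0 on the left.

predicate = 10000000

register lanes = 256/32 = 8
p0[j] = (17+j < 18); true for j=0..0 → 1 lanes set
bits (lane 0 leftmost): 10000000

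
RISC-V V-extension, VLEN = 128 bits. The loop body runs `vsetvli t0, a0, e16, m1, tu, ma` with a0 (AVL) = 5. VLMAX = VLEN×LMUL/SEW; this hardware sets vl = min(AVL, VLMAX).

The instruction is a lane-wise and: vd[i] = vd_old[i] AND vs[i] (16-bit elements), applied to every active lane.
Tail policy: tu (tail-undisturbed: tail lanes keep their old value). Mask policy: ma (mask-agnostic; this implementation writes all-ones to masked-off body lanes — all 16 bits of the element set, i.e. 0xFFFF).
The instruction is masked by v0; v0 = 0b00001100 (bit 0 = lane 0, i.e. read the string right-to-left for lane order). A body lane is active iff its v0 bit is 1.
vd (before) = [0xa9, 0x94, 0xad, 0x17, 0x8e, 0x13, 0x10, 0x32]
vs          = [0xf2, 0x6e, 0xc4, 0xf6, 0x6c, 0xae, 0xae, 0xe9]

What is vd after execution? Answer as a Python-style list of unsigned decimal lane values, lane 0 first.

vd = [65535, 65535, 132, 22, 65535, 19, 16, 50]

VLMAX = VLEN×LMUL/SEW = 128×1/16 = 8
AVL=5 ≤ VLMAX=8, so vl = 5
  i=0: mask-off/ones → 65535
  i=1: mask-off/ones → 65535
  i=2: and(0xad,0xc4) → 132
  i=3: and(0x17,0xf6) → 22
  i=4: mask-off/ones → 65535
  i=5: tail/keep → 19
  i=6: tail/keep → 16
  i=7: tail/keep → 50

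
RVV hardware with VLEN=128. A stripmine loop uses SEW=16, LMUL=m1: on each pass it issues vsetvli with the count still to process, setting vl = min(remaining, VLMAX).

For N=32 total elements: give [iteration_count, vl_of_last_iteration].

[iterations, last_vl] = [4, 8]

VLMAX = (128 × 1) / 16 = 8 lanes
N=32: ⌈32/8⌉ = 4 iters; last vl = 32 − 3×8 = 8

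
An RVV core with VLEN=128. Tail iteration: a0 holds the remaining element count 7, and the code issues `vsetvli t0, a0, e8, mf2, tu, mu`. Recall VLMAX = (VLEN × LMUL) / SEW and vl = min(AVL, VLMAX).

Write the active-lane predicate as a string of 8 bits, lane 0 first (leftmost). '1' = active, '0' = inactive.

predicate = 11111110

VLMAX = (128 × 1/2) / 8 = 8 lanes
vl = min(AVL, VLMAX) = min(7, 8) = 7
bits (lane 0 leftmost): 11111110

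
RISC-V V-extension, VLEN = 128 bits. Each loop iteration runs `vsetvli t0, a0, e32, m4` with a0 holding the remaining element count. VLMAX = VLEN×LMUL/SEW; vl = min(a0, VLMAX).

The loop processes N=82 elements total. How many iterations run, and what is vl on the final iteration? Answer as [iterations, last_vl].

[iterations, last_vl] = [6, 2]

VLMAX = (128 × 4) / 32 = 16 lanes
N=82: ⌈82/16⌉ = 6 iters; last vl = 82 − 5×16 = 2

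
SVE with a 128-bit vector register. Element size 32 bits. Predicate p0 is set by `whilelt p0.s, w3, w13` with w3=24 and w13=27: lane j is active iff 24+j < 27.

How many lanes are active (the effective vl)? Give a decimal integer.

vl = 3

lane count: 128 div 32 = 4
active while 24+j < 27, i.e. j ∈ [0,3) capped at 4 ⇒ 3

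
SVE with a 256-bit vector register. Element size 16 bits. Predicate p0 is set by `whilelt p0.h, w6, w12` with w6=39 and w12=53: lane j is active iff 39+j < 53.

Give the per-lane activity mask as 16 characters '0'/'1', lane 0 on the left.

predicate = 1111111111111100

256-bit reg / 16-bit elem → 16 lanes
p0[j] = (39+j < 53); true for j=0..13 → 14 lanes set
bits (lane 0 leftmost): 1111111111111100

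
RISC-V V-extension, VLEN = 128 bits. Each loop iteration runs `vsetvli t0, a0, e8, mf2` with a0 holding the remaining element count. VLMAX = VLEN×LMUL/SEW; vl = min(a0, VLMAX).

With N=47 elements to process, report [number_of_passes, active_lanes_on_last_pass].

VLMAX = (128 × 1/2) / 8 = 8 lanes
iterations = ceil(47/8) = 6; final-pass vl = 7

[iterations, last_vl] = [6, 7]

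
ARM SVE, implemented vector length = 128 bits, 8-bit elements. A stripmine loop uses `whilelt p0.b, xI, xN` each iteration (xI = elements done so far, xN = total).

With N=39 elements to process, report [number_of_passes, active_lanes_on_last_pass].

[iterations, last_vl] = [3, 7]

register lanes = 128/8 = 16
N=39: ⌈39/16⌉ = 3 iters; last vl = 39 − 2×16 = 7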